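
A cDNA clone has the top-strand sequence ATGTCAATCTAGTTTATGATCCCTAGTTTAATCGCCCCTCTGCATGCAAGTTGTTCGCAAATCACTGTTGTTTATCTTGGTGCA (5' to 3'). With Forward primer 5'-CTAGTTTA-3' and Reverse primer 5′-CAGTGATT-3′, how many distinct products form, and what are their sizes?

Two products: 59 bp, 45 bp

The forward primer CTAGTTTA matches the top strand at positions 9–16, 23–30.
The reverse primer's reverse complement is AATCACTG, matching at positions 60–67.
Each forward site pairs with the reverse site to give a product ending at position 67: sizes 59, 45 bp.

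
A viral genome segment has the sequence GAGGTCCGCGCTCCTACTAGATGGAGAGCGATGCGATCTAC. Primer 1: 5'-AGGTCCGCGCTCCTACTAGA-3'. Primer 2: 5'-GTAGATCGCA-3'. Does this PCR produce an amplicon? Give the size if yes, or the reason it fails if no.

Primer 1 (AGGTCCGCGCTCCTACTAGA) matches the top strand at positions 2–21; it acts as a forward primer.
Primer 2's reverse complement is TGCGATCTAC, matching the top strand at positions 32–41; it acts as a reverse primer.
The 3' ends face each other across positions 2–41, giving a 40 bp product.

Yes — a 40 bp product.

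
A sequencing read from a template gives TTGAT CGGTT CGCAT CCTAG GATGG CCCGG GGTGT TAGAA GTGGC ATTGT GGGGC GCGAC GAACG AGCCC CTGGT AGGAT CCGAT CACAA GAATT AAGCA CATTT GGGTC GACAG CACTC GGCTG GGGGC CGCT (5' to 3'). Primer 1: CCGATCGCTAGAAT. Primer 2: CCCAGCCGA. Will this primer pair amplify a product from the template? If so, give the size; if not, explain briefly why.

Primer 1 (CCGATCGCTAGAAT) does not match the top strand, and its reverse complement ATTCTAGCGATCGG does not match either.
With no annealing site for primer 1, no amplification occurs.

No product — primer 1 has no binding site in the template.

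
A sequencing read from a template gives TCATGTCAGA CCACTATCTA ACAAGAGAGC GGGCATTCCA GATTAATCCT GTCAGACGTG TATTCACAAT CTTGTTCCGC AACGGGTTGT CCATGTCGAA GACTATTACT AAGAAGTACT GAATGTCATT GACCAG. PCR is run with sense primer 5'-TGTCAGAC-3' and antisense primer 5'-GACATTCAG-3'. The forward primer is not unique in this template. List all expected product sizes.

The forward primer TGTCAGAC matches the top strand at positions 4–11, 50–57.
The reverse primer's reverse complement is CTGAATGTC, matching at positions 119–127.
Each forward site pairs with the reverse site to give a product ending at position 127: sizes 124, 78 bp.

124 bp, 78 bp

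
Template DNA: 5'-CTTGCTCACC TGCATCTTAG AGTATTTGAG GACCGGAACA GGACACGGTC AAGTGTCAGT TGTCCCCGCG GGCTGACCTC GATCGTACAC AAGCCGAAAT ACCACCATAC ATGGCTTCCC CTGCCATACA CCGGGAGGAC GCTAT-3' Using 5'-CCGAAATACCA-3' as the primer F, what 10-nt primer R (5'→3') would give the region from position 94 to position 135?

5'-CCCGGTGTAT-3'

The product's 3' end on the top strand is position 135.
The reverse primer anneals to the top strand over positions 126–135, i.e. to ATACACCGGG.
Its sequence written 5'→3' is the reverse complement: CCCGGTGTAT.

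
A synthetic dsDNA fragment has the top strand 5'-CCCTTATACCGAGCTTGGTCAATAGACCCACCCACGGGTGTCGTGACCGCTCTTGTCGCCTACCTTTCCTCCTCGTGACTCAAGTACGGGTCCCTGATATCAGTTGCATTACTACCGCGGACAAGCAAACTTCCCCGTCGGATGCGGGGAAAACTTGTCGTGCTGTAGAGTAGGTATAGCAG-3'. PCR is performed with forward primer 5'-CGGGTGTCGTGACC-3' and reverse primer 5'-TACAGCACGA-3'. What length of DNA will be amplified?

Scanning the template, CGGGTGTCGTGACC occurs at positions 35–48; this primer anneals to the bottom strand there with its 3' end pointing downstream.
Reverse complement of the reverse primer: TCGTGCTGTA. This occurs on the top strand at positions 158–167.
The product runs from position 35 to position 167, so its length is 167 − 35 + 1 = 133 bp.

133 bp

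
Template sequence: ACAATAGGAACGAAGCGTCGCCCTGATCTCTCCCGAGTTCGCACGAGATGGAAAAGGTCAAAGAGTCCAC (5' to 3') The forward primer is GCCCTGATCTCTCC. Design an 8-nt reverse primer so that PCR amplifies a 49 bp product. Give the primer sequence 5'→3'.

5'-GGACTCTT-3'

The forward primer binds at positions 20–33, so a 49 bp product ends at position 20 + 49 − 1 = 68.
The reverse primer anneals to the top strand over positions 61–68, i.e. to AAGAGTCC.
Its sequence written 5'→3' is the reverse complement: GGACTCTT.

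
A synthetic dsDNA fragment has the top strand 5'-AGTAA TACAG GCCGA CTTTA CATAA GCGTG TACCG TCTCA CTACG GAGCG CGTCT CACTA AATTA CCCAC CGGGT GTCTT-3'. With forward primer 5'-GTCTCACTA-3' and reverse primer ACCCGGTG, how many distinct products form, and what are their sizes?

Two products: 41 bp, 24 bp

The forward primer GTCTCACTA matches the top strand at positions 35–43, 52–60.
The reverse primer's reverse complement is CACCGGGT, matching at positions 68–75.
Each forward site pairs with the reverse site to give a product ending at position 75: sizes 41, 24 bp.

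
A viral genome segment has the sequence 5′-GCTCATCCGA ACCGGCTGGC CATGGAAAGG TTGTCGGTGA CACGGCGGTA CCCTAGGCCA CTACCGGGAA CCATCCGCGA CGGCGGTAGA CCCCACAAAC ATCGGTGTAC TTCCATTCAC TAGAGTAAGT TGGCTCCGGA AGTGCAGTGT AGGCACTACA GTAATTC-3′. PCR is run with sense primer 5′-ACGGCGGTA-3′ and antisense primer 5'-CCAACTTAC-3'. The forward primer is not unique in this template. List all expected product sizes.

92 bp, 54 bp

The forward primer ACGGCGGTA matches the top strand at positions 42–50, 80–88.
The reverse primer's reverse complement is GTAAGTTGG, matching at positions 125–133.
Each forward site pairs with the reverse site to give a product ending at position 133: sizes 92, 54 bp.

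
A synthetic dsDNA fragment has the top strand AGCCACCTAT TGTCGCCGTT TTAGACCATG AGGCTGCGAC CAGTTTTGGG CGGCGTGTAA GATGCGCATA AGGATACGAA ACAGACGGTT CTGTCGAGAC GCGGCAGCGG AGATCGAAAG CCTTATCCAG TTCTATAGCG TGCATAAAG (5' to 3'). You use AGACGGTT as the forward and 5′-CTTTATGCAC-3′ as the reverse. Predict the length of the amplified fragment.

Forward primer AGACGGTT is found on the top strand at positions 83–90.
Reverse complement of the reverse primer: GTGCATAAAG. This occurs on the top strand at positions 140–149.
Amplicon spans positions 83–149: 67 bp.

67 bp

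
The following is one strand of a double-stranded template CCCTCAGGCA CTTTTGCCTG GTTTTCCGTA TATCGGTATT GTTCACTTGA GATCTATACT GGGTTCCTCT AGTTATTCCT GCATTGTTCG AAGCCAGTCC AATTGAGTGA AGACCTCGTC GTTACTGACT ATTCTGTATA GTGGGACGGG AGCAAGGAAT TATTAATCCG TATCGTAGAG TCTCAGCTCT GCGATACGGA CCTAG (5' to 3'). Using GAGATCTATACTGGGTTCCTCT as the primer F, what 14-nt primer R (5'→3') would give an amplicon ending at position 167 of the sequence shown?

5'-ATTAATAATTCCTT-3'

The forward primer binds at positions 49–70; the product's 3' end on the top strand is position 167.
The reverse primer anneals to the top strand over positions 154–167, i.e. to AAGGAATTATTAAT.
Its sequence written 5'→3' is the reverse complement: ATTAATAATTCCTT.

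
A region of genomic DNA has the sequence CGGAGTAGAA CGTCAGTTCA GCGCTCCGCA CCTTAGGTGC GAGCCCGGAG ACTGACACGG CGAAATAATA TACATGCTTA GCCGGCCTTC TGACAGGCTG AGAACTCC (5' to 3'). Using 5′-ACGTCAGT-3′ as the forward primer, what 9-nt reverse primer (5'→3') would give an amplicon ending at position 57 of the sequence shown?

The forward primer binds at positions 10–17; the product's 3' end on the top strand is position 57.
The reverse primer anneals to the top strand over positions 49–57, i.e. to AGACTGACA.
Its sequence written 5'→3' is the reverse complement: TGTCAGTCT.

5'-TGTCAGTCT-3'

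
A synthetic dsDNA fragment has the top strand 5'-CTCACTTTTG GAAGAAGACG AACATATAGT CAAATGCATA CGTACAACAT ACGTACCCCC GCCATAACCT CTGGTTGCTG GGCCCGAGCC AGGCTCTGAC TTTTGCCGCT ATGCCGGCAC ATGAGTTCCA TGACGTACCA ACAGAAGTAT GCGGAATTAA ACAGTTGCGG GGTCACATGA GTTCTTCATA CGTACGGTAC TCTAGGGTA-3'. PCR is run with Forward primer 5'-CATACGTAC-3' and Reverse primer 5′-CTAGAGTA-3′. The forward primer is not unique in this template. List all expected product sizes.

169 bp, 158 bp, 19 bp

The forward primer CATACGTAC matches the top strand at positions 37–45, 48–56, 187–195.
The reverse primer's reverse complement is TACTCTAG, matching at positions 198–205.
Each forward site pairs with the reverse site to give a product ending at position 205: sizes 169, 158, 19 bp.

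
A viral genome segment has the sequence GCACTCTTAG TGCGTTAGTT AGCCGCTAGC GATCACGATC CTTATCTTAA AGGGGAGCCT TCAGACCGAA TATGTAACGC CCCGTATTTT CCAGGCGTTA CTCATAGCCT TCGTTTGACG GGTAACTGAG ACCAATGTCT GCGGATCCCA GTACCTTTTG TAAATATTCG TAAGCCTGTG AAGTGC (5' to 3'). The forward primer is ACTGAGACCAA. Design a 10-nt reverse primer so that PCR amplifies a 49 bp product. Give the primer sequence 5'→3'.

5'-TTACGAATAT-3'

The forward primer binds at positions 125–135, so a 49 bp product ends at position 125 + 49 − 1 = 173.
The reverse primer anneals to the top strand over positions 164–173, i.e. to ATATTCGTAA.
Its sequence written 5'→3' is the reverse complement: TTACGAATAT.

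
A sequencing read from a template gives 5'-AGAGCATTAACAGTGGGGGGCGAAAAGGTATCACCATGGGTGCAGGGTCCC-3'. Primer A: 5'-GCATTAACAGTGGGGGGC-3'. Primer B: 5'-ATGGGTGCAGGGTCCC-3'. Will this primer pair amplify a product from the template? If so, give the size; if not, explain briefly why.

No product — both primers anneal to the same strand and extend in the same direction.

Primer A (GCATTAACAGTGGGGGGC) matches the top strand at positions 4–21 (3' end points downstream).
Primer B (ATGGGTGCAGGGTCCC) also matches the top strand directly, at positions 36–51 — its reverse complement GGGACCCTGCACCCAT is not present.
Both primers anneal to the bottom strand with 3' ends pointing the same way, so neither can prime synthesis back toward the other.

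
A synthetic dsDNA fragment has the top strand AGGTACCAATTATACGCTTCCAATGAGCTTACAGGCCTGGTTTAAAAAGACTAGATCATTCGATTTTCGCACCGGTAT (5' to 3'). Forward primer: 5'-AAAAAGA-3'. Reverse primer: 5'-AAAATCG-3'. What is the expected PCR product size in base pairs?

Forward primer AAAAAGA is found on the top strand at positions 44–50.
The reverse primer's reverse complement is CGATTTT, which matches the template at positions 61–67.
The product runs from position 44 to position 67, so its length is 67 − 44 + 1 = 24 bp.

24 bp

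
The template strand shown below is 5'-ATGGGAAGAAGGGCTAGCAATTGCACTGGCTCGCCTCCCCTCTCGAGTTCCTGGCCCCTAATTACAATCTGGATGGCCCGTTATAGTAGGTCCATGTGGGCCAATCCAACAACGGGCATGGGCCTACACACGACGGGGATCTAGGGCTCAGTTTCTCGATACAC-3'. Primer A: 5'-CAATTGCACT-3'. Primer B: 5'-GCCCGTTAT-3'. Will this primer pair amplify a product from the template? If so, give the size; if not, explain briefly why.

No product — both primers anneal to the same strand and extend in the same direction.

Primer A (CAATTGCACT) matches the top strand at positions 18–27 (3' end points downstream).
Primer B (GCCCGTTAT) also matches the top strand directly, at positions 76–84 — its reverse complement ATAACGGGC is not present.
Both primers anneal to the bottom strand with 3' ends pointing the same way, so neither can prime synthesis back toward the other.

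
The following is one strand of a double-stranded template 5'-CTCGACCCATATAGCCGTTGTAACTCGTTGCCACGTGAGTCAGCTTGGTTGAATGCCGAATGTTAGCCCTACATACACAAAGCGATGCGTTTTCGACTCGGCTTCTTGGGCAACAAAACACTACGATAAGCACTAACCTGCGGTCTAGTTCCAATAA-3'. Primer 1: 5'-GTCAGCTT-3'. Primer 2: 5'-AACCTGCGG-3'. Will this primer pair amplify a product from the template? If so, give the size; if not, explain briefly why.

Primer 1 (GTCAGCTT) matches the top strand at positions 39–46 (3' end points downstream).
Primer 2 (AACCTGCGG) also matches the top strand directly, at positions 135–143 — its reverse complement CCGCAGGTT is not present.
Both primers anneal to the bottom strand with 3' ends pointing the same way, so neither can prime synthesis back toward the other.

No product — both primers anneal to the same strand and extend in the same direction.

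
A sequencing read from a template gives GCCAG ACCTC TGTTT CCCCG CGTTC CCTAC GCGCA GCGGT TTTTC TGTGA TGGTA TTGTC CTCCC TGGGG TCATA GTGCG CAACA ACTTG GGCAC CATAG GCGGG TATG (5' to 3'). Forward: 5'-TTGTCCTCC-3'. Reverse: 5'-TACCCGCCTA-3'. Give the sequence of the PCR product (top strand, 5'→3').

5'-TTGTCCTCCCTGGGGTCATAGTGCGCAACAACTTGGGCACCATAGGCGGGTA-3'

Scanning the template, TTGTCCTCC occurs at positions 56–64; this primer anneals to the bottom strand there with its 3' end pointing downstream.
The reverse primer's reverse complement is TAGGCGGGTA, which matches the template at positions 98–107.
The product is the template from position 56 through 107 (52 bp).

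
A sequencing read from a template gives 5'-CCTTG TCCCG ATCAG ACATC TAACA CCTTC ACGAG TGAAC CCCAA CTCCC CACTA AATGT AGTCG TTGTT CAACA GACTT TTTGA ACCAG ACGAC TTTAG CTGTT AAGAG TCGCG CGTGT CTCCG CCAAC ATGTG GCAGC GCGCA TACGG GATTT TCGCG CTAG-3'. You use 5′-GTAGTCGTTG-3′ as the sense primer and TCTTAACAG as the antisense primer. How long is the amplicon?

Forward primer GTAGTCGTTG is found on the top strand at positions 59–68.
Reverse complement of the reverse primer: CTGTTAAGA. This occurs on the top strand at positions 101–109.
Product length = (reverse-primer end) − (forward-primer start) + 1 = 109 − 59 + 1 = 51 bp.

51 bp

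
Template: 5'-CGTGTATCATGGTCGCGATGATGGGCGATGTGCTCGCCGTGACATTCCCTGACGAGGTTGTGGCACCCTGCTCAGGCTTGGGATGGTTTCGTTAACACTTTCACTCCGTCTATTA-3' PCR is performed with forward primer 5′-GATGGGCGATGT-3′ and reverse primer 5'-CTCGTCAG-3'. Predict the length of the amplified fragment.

37 bp

Forward primer GATGGGCGATGT is found on the top strand at positions 20–31.
The reverse primer's reverse complement is CTGACGAG, which matches the template at positions 49–56.
The product runs from position 20 to position 56, so its length is 56 − 20 + 1 = 37 bp.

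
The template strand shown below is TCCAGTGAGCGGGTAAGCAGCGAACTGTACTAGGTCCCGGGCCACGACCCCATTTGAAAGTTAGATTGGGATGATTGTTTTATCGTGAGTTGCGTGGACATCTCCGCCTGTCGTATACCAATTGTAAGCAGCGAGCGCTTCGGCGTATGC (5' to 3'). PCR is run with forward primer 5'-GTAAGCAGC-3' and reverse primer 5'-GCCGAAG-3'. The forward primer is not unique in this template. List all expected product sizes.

The forward primer GTAAGCAGC matches the top strand at positions 13–21, 124–132.
The reverse primer's reverse complement is CTTCGGC, matching at positions 138–144.
Each forward site pairs with the reverse site to give a product ending at position 144: sizes 132, 21 bp.

132 bp, 21 bp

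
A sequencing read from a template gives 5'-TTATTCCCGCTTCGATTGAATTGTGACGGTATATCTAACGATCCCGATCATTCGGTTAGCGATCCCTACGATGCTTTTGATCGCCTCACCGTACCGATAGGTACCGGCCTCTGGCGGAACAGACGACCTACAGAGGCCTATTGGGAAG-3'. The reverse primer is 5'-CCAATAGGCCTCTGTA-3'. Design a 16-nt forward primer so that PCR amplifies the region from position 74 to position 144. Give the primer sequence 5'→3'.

The reverse primer's reverse complement TACAGAGGCCTATTGG matches the template at positions 129–144; the product starts at position 74.
The forward primer is identical to the top strand over positions 74–89: CTTTTGATCGCCTCAC.

5'-CTTTTGATCGCCTCAC-3'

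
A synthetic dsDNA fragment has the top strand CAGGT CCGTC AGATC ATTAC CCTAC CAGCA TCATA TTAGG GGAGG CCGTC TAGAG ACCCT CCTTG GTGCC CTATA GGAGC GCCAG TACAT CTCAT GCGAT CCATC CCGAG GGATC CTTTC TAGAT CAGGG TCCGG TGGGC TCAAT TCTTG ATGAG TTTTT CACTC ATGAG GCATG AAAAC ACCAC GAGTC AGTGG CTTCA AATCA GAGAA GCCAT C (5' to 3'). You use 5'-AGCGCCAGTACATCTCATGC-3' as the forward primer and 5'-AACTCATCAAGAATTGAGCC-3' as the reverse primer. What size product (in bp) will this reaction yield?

80 bp

Forward primer AGCGCCAGTACATCTCATGC is found on the top strand at positions 78–97.
The reverse primer's reverse complement is GGCTCAATTCTTGATGAGTT, which matches the template at positions 138–157.
The product runs from position 78 to position 157, so its length is 157 − 78 + 1 = 80 bp.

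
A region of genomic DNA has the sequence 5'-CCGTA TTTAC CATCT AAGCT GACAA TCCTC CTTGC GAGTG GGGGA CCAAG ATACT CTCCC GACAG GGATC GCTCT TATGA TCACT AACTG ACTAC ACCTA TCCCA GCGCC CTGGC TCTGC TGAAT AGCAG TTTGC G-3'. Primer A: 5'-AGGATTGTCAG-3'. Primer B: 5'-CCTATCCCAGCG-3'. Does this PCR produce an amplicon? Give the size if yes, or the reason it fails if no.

No product — the primers' 3' ends point away from each other.

Primer A (AGGATTGTCAG) has reverse complement CTGACAATCCT, which matches the top strand at positions 19–29; primer A anneals to the top strand there with its 3' end pointing upstream toward position 19.
Primer B (CCTATCCCAGCG) matches the top strand directly at positions 97–108; it anneals to the bottom strand with its 3' end pointing downstream toward position 108.
The 3' ends diverge (primer A extends toward position 1, primer B toward position 136), so the primers never converge on a shared product.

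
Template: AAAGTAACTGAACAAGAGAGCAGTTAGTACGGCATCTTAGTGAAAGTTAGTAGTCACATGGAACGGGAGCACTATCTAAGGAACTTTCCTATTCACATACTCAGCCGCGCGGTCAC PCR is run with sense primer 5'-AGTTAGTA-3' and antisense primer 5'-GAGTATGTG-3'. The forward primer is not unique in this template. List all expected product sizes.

The forward primer AGTTAGTA matches the top strand at positions 22–29, 45–52.
The reverse primer's reverse complement is CACATACTC, matching at positions 94–102.
Each forward site pairs with the reverse site to give a product ending at position 102: sizes 81, 58 bp.

81 bp, 58 bp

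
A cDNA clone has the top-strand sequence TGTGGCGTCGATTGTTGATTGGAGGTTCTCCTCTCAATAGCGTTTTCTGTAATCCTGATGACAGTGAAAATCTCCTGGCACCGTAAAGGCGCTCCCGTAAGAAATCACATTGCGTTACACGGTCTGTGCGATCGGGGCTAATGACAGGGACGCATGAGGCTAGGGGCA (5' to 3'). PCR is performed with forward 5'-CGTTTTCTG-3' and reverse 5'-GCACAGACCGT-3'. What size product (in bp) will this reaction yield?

Scanning the template, CGTTTTCTG occurs at positions 41–49; this primer anneals to the bottom strand there with its 3' end pointing downstream.
The reverse primer's reverse complement is ACGGTCTGTGC, which matches the template at positions 119–129.
The product runs from position 41 to position 129, so its length is 129 − 41 + 1 = 89 bp.

89 bp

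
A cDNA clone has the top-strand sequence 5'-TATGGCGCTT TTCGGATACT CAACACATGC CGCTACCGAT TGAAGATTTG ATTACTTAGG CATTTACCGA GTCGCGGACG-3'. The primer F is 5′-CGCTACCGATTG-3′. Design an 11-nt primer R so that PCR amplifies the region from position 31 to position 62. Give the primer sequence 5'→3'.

5'-TGCCTAAGTAA-3'

The product's 3' end on the top strand is position 62.
The reverse primer anneals to the top strand over positions 52–62, i.e. to TTACTTAGGCA.
Its sequence written 5'→3' is the reverse complement: TGCCTAAGTAA.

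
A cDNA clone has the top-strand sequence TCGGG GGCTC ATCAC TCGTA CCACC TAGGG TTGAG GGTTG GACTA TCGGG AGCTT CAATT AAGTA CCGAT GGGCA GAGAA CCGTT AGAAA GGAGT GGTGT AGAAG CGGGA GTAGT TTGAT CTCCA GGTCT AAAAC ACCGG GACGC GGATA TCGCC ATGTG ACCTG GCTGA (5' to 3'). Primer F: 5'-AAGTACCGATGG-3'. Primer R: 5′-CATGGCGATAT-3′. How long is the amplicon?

98 bp

Scanning the template, AAGTACCGATGG occurs at positions 61–72; this primer anneals to the bottom strand there with its 3' end pointing downstream.
Reverse complement of the reverse primer: ATATCGCCATG. This occurs on the top strand at positions 148–158.
Product length = (reverse-primer end) − (forward-primer start) + 1 = 158 − 61 + 1 = 98 bp.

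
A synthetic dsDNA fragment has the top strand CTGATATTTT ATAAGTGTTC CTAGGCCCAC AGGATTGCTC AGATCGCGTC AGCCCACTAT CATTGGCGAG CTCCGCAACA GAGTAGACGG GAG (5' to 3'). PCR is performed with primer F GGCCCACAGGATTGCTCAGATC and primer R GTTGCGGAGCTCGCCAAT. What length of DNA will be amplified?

Scanning the template, GGCCCACAGGATTGCTCAGATC occurs at positions 24–45; this primer anneals to the bottom strand there with its 3' end pointing downstream.
Taking the reverse complement of GTTGCGGAGCTCGCCAAT gives ATTGGCGAGCTCCGCAAC, found at positions 62–79 on the template; the primer anneals here to the top strand with its 3' end pointing upstream.
Product length = (reverse-primer end) − (forward-primer start) + 1 = 79 − 24 + 1 = 56 bp.

56 bp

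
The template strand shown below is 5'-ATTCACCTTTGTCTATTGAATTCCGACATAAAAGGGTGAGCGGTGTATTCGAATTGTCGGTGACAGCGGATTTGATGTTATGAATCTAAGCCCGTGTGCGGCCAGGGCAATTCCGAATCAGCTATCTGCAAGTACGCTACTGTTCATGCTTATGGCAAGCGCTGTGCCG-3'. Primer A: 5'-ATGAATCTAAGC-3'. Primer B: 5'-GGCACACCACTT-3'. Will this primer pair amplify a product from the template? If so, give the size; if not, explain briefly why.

No product — primer B has no binding site in the template.

Primer B (GGCACACCACTT) does not match the top strand, and its reverse complement AAGTGGTGTGCC does not match either.
With no annealing site for primer B, no amplification occurs.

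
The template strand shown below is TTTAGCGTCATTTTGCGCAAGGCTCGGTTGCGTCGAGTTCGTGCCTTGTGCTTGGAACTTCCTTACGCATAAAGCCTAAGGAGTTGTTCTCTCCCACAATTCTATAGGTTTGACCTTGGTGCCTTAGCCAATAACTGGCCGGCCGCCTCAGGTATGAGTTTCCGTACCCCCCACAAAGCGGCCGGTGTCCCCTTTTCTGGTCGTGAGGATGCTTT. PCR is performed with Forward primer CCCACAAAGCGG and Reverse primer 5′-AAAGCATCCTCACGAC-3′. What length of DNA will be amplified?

46 bp

The forward primer matches the template at positions 170–181.
The reverse primer's reverse complement is GTCGTGAGGATGCTTT, which matches the template at positions 200–215.
Product length = (reverse-primer end) − (forward-primer start) + 1 = 215 − 170 + 1 = 46 bp.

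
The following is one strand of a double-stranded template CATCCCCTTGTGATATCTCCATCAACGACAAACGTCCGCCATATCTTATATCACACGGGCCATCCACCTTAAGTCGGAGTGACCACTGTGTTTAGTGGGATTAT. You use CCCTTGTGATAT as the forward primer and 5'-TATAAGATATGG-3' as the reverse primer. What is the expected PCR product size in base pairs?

Scanning the template, CCCTTGTGATAT occurs at positions 5–16; this primer anneals to the bottom strand there with its 3' end pointing downstream.
The reverse primer's reverse complement is CCATATCTTATA, which matches the template at positions 39–50.
The product runs from position 5 to position 50, so its length is 50 − 5 + 1 = 46 bp.

46 bp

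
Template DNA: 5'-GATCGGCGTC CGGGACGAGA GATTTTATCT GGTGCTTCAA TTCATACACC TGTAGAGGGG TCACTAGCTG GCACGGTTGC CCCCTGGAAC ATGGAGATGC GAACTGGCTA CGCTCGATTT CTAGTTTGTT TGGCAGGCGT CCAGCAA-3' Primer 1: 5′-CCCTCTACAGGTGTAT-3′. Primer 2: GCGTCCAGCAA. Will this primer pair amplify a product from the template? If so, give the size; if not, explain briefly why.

No product — the primers' 3' ends point away from each other.

Primer 1 (CCCTCTACAGGTGTAT) has reverse complement ATACACCTGTAGAGGG, which matches the top strand at positions 44–59; primer 1 anneals to the top strand there with its 3' end pointing upstream toward position 44.
Primer 2 (GCGTCCAGCAA) matches the top strand directly at positions 137–147; it anneals to the bottom strand with its 3' end pointing downstream toward position 147.
The 3' ends diverge (primer 1 extends toward position 1, primer 2 toward position 147), so the primers never converge on a shared product.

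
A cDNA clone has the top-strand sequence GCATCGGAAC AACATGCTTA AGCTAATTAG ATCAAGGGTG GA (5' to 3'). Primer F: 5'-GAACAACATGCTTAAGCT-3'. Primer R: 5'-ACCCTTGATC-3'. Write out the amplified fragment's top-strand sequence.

5'-GAACAACATGCTTAAGCTAATTAGATCAAGGGT-3'

The forward primer matches the template at positions 7–24.
The reverse primer's reverse complement is GATCAAGGGT, which matches the template at positions 30–39.
The product is the template from position 7 through 39 (33 bp).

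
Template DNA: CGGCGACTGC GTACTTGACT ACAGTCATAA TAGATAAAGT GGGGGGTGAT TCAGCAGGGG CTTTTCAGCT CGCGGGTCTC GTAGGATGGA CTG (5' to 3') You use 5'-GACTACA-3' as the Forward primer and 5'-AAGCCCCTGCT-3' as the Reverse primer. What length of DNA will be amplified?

47 bp

Forward primer GACTACA is found on the top strand at positions 17–23.
The reverse primer's reverse complement is AGCAGGGGCTT, which matches the template at positions 53–63.
Amplicon spans positions 17–63: 47 bp.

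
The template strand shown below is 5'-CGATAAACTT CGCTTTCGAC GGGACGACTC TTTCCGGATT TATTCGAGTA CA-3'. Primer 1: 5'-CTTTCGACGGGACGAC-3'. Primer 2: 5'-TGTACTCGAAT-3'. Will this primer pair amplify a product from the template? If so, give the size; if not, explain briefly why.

Yes — a 40 bp product.

Primer 1 (CTTTCGACGGGACGAC) matches the top strand at positions 13–28; it acts as a forward primer.
Primer 2's reverse complement is ATTCGAGTACA, matching the top strand at positions 42–52; it acts as a reverse primer.
The 3' ends face each other across positions 13–52, giving a 40 bp product.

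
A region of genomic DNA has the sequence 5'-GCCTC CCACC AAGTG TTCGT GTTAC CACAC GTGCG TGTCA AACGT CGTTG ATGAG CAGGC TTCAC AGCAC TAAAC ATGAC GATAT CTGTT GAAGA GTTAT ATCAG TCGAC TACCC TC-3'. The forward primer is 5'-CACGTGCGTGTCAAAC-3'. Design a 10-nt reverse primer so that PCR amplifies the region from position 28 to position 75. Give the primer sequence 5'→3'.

The product's 3' end on the top strand is position 75.
The reverse primer anneals to the top strand over positions 66–75, i.e. to AGCACTAAAC.
Its sequence written 5'→3' is the reverse complement: GTTTAGTGCT.

5'-GTTTAGTGCT-3'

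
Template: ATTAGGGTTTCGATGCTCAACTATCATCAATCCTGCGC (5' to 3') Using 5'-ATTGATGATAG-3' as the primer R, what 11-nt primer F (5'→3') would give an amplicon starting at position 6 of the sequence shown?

The reverse primer's reverse complement CTATCATCAAT matches the template at positions 21–31; the product starts at position 6.
The forward primer is identical to the top strand over positions 6–16: GGTTTCGATGC.

5'-GGTTTCGATGC-3'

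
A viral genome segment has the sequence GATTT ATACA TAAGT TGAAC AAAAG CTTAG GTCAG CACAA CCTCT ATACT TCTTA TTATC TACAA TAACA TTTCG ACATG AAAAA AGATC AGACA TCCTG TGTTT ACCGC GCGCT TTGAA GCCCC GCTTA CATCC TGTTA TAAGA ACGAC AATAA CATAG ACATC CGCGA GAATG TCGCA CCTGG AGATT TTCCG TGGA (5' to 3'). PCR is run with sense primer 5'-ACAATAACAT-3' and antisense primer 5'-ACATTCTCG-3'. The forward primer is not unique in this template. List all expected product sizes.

115 bp, 28 bp

The forward primer ACAATAACAT matches the top strand at positions 62–71, 149–158.
The reverse primer's reverse complement is CGAGAATGT, matching at positions 168–176.
Each forward site pairs with the reverse site to give a product ending at position 176: sizes 115, 28 bp.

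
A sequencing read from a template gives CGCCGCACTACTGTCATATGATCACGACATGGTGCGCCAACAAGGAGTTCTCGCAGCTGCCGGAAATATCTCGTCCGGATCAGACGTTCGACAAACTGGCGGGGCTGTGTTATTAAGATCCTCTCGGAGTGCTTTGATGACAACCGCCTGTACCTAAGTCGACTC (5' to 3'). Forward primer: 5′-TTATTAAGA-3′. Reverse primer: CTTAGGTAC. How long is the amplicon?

Scanning the template, TTATTAAGA occurs at positions 110–118; this primer anneals to the bottom strand there with its 3' end pointing downstream.
Reverse complement of the reverse primer: GTACCTAAG. This occurs on the top strand at positions 150–158.
Product length = (reverse-primer end) − (forward-primer start) + 1 = 158 − 110 + 1 = 49 bp.

49 bp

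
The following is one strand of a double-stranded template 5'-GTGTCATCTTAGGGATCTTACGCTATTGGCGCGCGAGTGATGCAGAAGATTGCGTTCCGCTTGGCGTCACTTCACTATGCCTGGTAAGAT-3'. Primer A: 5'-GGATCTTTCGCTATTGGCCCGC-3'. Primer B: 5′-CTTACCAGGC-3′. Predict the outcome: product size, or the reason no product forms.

Primer A (GGATCTTTCGCTATTGGCCCGC) does not match the top strand, and its reverse complement GCGGGCCAATAGCGAAAGATCC does not match either.
With no annealing site for primer A, no amplification occurs.

No product — primer A has no binding site in the template.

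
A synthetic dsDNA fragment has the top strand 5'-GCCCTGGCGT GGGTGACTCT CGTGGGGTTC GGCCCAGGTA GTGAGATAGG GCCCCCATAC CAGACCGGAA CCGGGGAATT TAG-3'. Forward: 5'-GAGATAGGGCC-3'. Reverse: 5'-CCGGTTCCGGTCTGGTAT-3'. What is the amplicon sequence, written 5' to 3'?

5'-GAGATAGGGCCCCCATACCAGACCGGAACCGG-3'

The forward primer matches the template at positions 43–53.
Reverse complement of the reverse primer: ATACCAGACCGGAACCGG. This occurs on the top strand at positions 57–74.
The product is the template from position 43 through 74 (32 bp).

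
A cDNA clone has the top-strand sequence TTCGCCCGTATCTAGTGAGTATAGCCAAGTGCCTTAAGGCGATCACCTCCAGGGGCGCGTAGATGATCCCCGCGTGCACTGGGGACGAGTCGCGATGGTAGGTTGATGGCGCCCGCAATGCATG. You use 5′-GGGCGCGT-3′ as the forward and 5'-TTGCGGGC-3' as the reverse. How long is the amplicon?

66 bp

Forward primer GGGCGCGT is found on the top strand at positions 53–60.
The reverse primer's reverse complement is GCCCGCAA, which matches the template at positions 111–118.
Product length = (reverse-primer end) − (forward-primer start) + 1 = 118 − 53 + 1 = 66 bp.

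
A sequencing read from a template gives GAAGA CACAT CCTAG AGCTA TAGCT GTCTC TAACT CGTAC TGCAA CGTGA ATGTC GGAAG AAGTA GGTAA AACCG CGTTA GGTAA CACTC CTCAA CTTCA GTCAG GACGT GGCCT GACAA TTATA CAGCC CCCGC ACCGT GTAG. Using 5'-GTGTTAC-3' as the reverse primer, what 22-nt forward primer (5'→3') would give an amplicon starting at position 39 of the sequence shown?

5'-ACTGCAACGTGAATGTCGGAAG-3'

The reverse primer's reverse complement GTAACAC matches the template at positions 82–88; the product starts at position 39.
The forward primer is identical to the top strand over positions 39–60: ACTGCAACGTGAATGTCGGAAG.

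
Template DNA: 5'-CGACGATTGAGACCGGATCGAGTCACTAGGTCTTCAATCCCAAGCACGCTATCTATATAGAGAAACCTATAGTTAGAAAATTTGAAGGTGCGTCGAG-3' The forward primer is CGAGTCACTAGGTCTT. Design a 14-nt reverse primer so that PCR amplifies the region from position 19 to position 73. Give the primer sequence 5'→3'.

5'-ACTATAGGTTTCTC-3'

The product's 3' end on the top strand is position 73.
The reverse primer anneals to the top strand over positions 60–73, i.e. to GAGAAACCTATAGT.
Its sequence written 5'→3' is the reverse complement: ACTATAGGTTTCTC.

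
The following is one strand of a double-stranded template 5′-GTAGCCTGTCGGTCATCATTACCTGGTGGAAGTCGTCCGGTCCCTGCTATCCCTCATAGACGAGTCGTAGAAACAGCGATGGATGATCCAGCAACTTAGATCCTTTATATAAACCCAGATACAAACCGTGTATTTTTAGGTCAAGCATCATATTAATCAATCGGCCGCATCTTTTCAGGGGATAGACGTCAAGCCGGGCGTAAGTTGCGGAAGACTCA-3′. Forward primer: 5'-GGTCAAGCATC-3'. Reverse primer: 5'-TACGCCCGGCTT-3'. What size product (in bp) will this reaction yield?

64 bp

Scanning the template, GGTCAAGCATC occurs at positions 139–149; this primer anneals to the bottom strand there with its 3' end pointing downstream.
Taking the reverse complement of TACGCCCGGCTT gives AAGCCGGGCGTA, found at positions 191–202 on the template; the primer anneals here to the top strand with its 3' end pointing upstream.
Product length = (reverse-primer end) − (forward-primer start) + 1 = 202 − 139 + 1 = 64 bp.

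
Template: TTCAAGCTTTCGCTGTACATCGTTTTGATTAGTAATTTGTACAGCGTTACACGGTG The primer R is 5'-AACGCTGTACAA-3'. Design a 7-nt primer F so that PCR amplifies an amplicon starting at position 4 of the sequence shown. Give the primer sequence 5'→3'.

5'-AAGCTTT-3'

The reverse primer's reverse complement TTGTACAGCGTT matches the template at positions 37–48; the product starts at position 4.
The forward primer is identical to the top strand over positions 4–10: AAGCTTT.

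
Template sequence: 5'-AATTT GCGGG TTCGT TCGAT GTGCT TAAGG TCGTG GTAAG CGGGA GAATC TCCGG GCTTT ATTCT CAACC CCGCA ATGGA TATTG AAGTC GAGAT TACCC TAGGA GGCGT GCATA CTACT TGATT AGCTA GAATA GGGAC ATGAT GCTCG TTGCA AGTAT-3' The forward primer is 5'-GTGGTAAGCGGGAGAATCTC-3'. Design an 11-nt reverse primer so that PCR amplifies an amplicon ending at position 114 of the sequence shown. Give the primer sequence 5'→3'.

5'-ATGCACGCCTC-3'

The forward primer binds at positions 33–52; the product's 3' end on the top strand is position 114.
The reverse primer anneals to the top strand over positions 104–114, i.e. to GAGGCGTGCAT.
Its sequence written 5'→3' is the reverse complement: ATGCACGCCTC.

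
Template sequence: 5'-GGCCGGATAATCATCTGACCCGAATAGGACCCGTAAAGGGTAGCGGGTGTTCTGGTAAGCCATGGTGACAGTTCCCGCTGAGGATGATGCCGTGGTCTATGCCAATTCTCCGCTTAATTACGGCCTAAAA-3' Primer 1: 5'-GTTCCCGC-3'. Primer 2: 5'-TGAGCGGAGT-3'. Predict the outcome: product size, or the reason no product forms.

Primer 2 (TGAGCGGAGT) does not match the top strand, and its reverse complement ACTCCGCTCA does not match either.
With no annealing site for primer 2, no amplification occurs.

No product — primer 2 has no binding site in the template.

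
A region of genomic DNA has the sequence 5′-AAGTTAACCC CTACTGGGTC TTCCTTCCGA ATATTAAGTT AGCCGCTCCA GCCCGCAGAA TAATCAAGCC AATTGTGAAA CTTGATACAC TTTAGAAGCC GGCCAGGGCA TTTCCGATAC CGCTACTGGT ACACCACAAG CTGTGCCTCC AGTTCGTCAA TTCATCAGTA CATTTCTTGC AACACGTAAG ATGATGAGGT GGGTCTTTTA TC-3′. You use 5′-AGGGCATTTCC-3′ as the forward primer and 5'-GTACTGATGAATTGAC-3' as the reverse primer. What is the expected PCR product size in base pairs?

67 bp

Forward primer AGGGCATTTCC is found on the top strand at positions 105–115.
Taking the reverse complement of GTACTGATGAATTGAC gives GTCAATTCATCAGTAC, found at positions 156–171 on the template; the primer anneals here to the top strand with its 3' end pointing upstream.
Amplicon spans positions 105–171: 67 bp.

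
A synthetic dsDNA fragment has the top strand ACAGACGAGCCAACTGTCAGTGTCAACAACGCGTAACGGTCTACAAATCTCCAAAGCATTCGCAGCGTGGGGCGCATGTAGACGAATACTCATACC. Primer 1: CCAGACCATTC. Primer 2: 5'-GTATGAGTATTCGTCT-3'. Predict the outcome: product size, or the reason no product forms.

Primer 1 (CCAGACCATTC) does not match the top strand, and its reverse complement GAATGGTCTGG does not match either.
With no annealing site for primer 1, no amplification occurs.

No product — primer 1 has no binding site in the template.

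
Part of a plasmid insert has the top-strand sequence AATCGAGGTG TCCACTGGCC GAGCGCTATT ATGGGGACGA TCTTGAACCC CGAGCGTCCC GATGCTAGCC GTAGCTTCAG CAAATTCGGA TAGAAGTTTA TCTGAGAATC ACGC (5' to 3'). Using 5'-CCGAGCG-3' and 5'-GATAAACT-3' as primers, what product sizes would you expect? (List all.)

84 bp, 53 bp

The forward primer CCGAGCG matches the top strand at positions 19–25, 50–56.
The reverse primer's reverse complement is AGTTTATC, matching at positions 95–102.
Each forward site pairs with the reverse site to give a product ending at position 102: sizes 84, 53 bp.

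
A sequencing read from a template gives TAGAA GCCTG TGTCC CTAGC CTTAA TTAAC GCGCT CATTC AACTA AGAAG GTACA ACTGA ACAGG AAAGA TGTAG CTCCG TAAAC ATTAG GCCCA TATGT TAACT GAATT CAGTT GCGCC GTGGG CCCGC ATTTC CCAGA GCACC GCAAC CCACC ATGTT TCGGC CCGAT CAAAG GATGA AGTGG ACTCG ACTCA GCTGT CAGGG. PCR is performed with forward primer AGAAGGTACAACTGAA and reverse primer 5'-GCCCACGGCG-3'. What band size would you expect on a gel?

81 bp

Forward primer AGAAGGTACAACTGAA is found on the top strand at positions 46–61.
Reverse complement of the reverse primer: CGCCGTGGGC. This occurs on the top strand at positions 117–126.
The product runs from position 46 to position 126, so its length is 126 − 46 + 1 = 81 bp.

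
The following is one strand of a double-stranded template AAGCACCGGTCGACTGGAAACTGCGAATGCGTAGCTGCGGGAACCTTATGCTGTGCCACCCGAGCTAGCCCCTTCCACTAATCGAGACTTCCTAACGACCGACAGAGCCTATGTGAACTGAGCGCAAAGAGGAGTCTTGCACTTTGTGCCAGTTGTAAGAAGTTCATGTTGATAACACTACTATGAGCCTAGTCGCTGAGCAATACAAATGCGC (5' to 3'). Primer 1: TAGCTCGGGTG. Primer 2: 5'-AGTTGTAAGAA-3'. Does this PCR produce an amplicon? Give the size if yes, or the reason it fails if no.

Primer 1 (TAGCTCGGGTG) has reverse complement CACCCGAGCTA, which matches the top strand at positions 57–67; primer 1 anneals to the top strand there with its 3' end pointing upstream toward position 57.
Primer 2 (AGTTGTAAGAA) matches the top strand directly at positions 151–161; it anneals to the bottom strand with its 3' end pointing downstream toward position 161.
The 3' ends diverge (primer 1 extends toward position 1, primer 2 toward position 214), so the primers never converge on a shared product.

No product — the primers' 3' ends point away from each other.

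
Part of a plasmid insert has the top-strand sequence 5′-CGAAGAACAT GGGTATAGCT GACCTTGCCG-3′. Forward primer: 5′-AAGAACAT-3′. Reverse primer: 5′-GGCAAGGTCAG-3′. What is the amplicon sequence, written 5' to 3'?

Scanning the template, AAGAACAT occurs at positions 3–10; this primer anneals to the bottom strand there with its 3' end pointing downstream.
Taking the reverse complement of GGCAAGGTCAG gives CTGACCTTGCC, found at positions 19–29 on the template; the primer anneals here to the top strand with its 3' end pointing upstream.
The product is the template from position 3 through 29 (27 bp).

5'-AAGAACATGGGTATAGCTGACCTTGCC-3'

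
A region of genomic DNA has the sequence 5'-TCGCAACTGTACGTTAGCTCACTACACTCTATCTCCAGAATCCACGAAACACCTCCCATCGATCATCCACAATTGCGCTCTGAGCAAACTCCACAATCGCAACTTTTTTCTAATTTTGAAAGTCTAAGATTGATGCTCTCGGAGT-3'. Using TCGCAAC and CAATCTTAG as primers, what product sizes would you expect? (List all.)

132 bp, 36 bp

The forward primer TCGCAAC matches the top strand at positions 1–7, 97–103.
The reverse primer's reverse complement is CTAAGATTG, matching at positions 124–132.
Each forward site pairs with the reverse site to give a product ending at position 132: sizes 132, 36 bp.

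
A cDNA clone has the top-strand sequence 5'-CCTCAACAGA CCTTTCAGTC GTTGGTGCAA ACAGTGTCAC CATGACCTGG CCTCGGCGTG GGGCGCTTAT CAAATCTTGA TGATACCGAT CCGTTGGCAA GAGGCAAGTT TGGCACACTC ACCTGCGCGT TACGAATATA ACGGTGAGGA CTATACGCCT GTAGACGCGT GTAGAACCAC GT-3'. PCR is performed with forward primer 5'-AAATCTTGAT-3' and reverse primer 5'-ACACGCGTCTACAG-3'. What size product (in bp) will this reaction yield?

Scanning the template, AAATCTTGAT occurs at positions 72–81; this primer anneals to the bottom strand there with its 3' end pointing downstream.
The reverse primer's reverse complement is CTGTAGACGCGTGT, which matches the template at positions 159–172.
Product length = (reverse-primer end) − (forward-primer start) + 1 = 172 − 72 + 1 = 101 bp.

101 bp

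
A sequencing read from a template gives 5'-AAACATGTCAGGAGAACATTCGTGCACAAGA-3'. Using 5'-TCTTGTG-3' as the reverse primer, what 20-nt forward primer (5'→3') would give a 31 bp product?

The reverse primer's reverse complement CACAAGA matches the template at positions 25–31, so the product ends at position 31.
A 31 bp product then starts at position 31 − 31 + 1 = 1.
The forward primer is identical to the top strand there: AAACATGTCAGGAGAACATT.

5'-AAACATGTCAGGAGAACATT-3'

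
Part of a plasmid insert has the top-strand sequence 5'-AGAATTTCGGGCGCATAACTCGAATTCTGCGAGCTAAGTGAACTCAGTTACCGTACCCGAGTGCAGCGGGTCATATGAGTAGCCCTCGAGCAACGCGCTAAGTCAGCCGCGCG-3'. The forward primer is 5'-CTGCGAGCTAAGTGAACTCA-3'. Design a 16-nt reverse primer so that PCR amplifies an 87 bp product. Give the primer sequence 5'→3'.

5'-CGCGCGGCTGACTTAG-3'

The forward primer binds at positions 27–46, so an 87 bp product ends at position 27 + 87 − 1 = 113.
The reverse primer anneals to the top strand over positions 98–113, i.e. to CTAAGTCAGCCGCGCG.
Its sequence written 5'→3' is the reverse complement: CGCGCGGCTGACTTAG.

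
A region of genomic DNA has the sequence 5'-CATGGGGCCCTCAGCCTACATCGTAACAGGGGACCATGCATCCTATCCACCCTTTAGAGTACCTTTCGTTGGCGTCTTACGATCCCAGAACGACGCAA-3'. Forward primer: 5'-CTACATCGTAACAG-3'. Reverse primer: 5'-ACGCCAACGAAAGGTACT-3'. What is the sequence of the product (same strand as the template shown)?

Scanning the template, CTACATCGTAACAG occurs at positions 16–29; this primer anneals to the bottom strand there with its 3' end pointing downstream.
Reverse complement of the reverse primer: AGTACCTTTCGTTGGCGT. This occurs on the top strand at positions 58–75.
The product is the template from position 16 through 75 (60 bp).

5'-CTACATCGTAACAGGGGACCATGCATCCTATCCACCCTTTAGAGTACCTTTCGTTGGCGT-3'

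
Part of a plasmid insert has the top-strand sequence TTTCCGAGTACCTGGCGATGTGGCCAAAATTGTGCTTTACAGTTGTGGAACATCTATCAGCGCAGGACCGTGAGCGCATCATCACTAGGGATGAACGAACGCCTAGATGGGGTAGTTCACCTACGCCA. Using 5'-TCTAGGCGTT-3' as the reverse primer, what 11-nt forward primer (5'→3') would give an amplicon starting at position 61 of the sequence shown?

5'-CGCAGGACCGT-3'

The reverse primer's reverse complement AACGCCTAGA matches the template at positions 98–107; the product starts at position 61.
The forward primer is identical to the top strand over positions 61–71: CGCAGGACCGT.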